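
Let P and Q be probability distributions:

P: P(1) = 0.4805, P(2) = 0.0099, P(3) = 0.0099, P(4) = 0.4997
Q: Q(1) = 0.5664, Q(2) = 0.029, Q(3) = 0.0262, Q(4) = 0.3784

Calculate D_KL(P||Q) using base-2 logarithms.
0.0572 bits

D_KL(P||Q) = Σ P(x) log₂(P(x)/Q(x))

Computing term by term:
  P(1)·log₂(P(1)/Q(1)) = 0.4805·log₂(0.4805/0.5664) = -0.11402
  P(2)·log₂(P(2)/Q(2)) = 0.0099·log₂(0.0099/0.029) = -0.01535
  P(3)·log₂(P(3)/Q(3)) = 0.0099·log₂(0.0099/0.0262) = -0.01390
  P(4)·log₂(P(4)/Q(4)) = 0.4997·log₂(0.4997/0.3784) = 0.20045

D_KL(P||Q) = -0.11402 - 0.01535 - 0.01390 + 0.20045 = 0.05718 ≈ 0.0572 bits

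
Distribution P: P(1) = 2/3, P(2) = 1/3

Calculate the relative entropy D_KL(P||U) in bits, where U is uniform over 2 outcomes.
0.0817 bits

U(i) = 1/2 for all i

D_KL(P||U) = Σ P(x) log₂(P(x) / (1/2))
           = Σ P(x) log₂(P(x)) + log₂(2)
           = log₂(2) - H(P)

H(P) = -Σ P(x) log₂(P(x)):
  -P(1)·log₂(P(1)) = -(2/3)·log₂(2/3) = 0.38998
  -P(2)·log₂(P(2)) = -(1/3)·log₂(1/3) = 0.52832
H(P) = 0.38998 + 0.52832 = 0.91830 bits

log₂(2) = 1.00000 bits

D_KL(P||U) = 1.00000 - 0.91830 = 0.08170 ≈ 0.0817 bits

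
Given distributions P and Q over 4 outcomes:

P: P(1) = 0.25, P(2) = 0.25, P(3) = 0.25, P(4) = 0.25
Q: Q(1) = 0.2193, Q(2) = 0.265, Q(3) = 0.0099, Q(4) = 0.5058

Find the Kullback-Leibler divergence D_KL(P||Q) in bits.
0.9367 bits

D_KL(P||Q) = Σ P(x) log₂(P(x)/Q(x))

Computing term by term:
  P(1)·log₂(P(1)/Q(1)) = 0.25·log₂(0.25/0.2193) = 0.04726
  P(2)·log₂(P(2)/Q(2)) = 0.25·log₂(0.25/0.265) = -0.02102
  P(3)·log₂(P(3)/Q(3)) = 0.25·log₂(0.25/0.0099) = 1.16459
  P(4)·log₂(P(4)/Q(4)) = 0.25·log₂(0.25/0.5058) = -0.25416

D_KL(P||Q) = 0.04726 - 0.02102 + 1.16459 - 0.25416 = 0.93667 ≈ 0.9367 bits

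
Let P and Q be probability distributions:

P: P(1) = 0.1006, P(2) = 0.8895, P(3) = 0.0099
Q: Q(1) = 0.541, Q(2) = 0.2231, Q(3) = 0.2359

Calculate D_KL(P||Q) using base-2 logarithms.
1.4854 bits

D_KL(P||Q) = Σ P(x) log₂(P(x)/Q(x))

Computing term by term:
  P(1)·log₂(P(1)/Q(1)) = 0.1006·log₂(0.1006/0.541) = -0.24416
  P(2)·log₂(P(2)/Q(2)) = 0.8895·log₂(0.8895/0.2231) = 1.77482
  P(3)·log₂(P(3)/Q(3)) = 0.0099·log₂(0.0099/0.2359) = -0.04529

D_KL(P||Q) = -0.24416 + 1.77482 - 0.04529 = 1.48537 ≈ 1.4854 bits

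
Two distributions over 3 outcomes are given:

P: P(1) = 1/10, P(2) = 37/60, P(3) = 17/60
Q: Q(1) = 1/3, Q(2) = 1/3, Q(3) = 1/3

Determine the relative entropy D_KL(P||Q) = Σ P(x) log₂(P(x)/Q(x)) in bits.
0.3072 bits

D_KL(P||Q) = Σ P(x) log₂(P(x)/Q(x))

Computing term by term:
  P(1)·log₂(P(1)/Q(1)) = (1/10)·log₂((1/10)/(1/3)) = -0.17370
  P(2)·log₂(P(2)/Q(2)) = (37/60)·log₂((37/60)/(1/3)) = 0.54731
  P(3)·log₂(P(3)/Q(3)) = (17/60)·log₂((17/60)/(1/3)) = -0.06643

D_KL(P||Q) = -0.17370 + 0.54731 - 0.06643 = 0.30718 ≈ 0.3072 bits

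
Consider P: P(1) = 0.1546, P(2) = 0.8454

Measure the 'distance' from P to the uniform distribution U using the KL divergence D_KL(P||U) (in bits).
0.3788 bits

U(i) = 1/2 for all i

D_KL(P||U) = Σ P(x) log₂(P(x) / (1/2))
           = Σ P(x) log₂(P(x)) + log₂(2)
           = log₂(2) - H(P)

H(P) = -Σ P(x) log₂(P(x)):
  -P(1)·log₂(P(1)) = -(0.1546)·log₂(0.1546) = 0.41640
  -P(2)·log₂(P(2)) = -(0.8454)·log₂(0.8454) = 0.20484
H(P) = 0.41640 + 0.20484 = 0.62124 bits

log₂(2) = 1.00000 bits

D_KL(P||U) = 1.00000 - 0.62124 = 0.37876 ≈ 0.3788 bits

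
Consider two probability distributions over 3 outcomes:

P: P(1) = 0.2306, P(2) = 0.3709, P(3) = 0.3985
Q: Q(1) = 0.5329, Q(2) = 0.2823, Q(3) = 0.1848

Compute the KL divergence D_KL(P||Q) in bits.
0.3092 bits

D_KL(P||Q) = Σ P(x) log₂(P(x)/Q(x))

Computing term by term:
  P(1)·log₂(P(1)/Q(1)) = 0.2306·log₂(0.2306/0.5329) = -0.27867
  P(2)·log₂(P(2)/Q(2)) = 0.3709·log₂(0.3709/0.2823) = 0.14606
  P(3)·log₂(P(3)/Q(3)) = 0.3985·log₂(0.3985/0.1848) = 0.44178

D_KL(P||Q) = -0.27867 + 0.14606 + 0.44178 = 0.30917 ≈ 0.3092 bits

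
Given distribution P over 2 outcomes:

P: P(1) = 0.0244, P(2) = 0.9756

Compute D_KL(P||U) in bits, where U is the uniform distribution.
0.8345 bits

U(i) = 1/2 for all i

D_KL(P||U) = Σ P(x) log₂(P(x) / (1/2))
           = Σ P(x) log₂(P(x)) + log₂(2)
           = log₂(2) - H(P)

H(P) = -Σ P(x) log₂(P(x)):
  -P(1)·log₂(P(1)) = -(0.0244)·log₂(0.0244) = 0.13071
  -P(2)·log₂(P(2)) = -(0.9756)·log₂(0.9756) = 0.03477
H(P) = 0.13071 + 0.03477 = 0.16548 bits

log₂(2) = 1.00000 bits

D_KL(P||U) = 1.00000 - 0.16548 = 0.83452 ≈ 0.8345 bits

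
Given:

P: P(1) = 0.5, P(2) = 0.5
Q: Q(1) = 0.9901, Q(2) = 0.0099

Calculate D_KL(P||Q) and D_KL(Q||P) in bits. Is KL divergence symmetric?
D_KL(P||Q) = 2.3364 bits, D_KL(Q||P) = 0.9199 bits. No, KL divergence is not symmetric.

D_KL(P||Q) = Σ P(x) log₂(P(x)/Q(x))

Computing term by term:
  P(1)·log₂(P(1)/Q(1)) = 0.5·log₂(0.5/0.9901) = -0.49282
  P(2)·log₂(P(2)/Q(2)) = 0.5·log₂(0.5/0.0099) = 2.82918

D_KL(P||Q) = -0.49282 + 2.82918 = 2.33636 ≈ 2.3364 bits

D_KL(Q||P) = Σ Q(x) log₂(Q(x)/P(x))

Computing term by term:
  Q(1)·log₂(Q(1)/P(1)) = 0.9901·log₂(0.9901/0.5) = 0.97589
  Q(2)·log₂(Q(2)/P(2)) = 0.0099·log₂(0.0099/0.5) = -0.05602

D_KL(Q||P) = 0.97589 - 0.05602 = 0.91987 ≈ 0.9199 bits

These are NOT equal (difference: 1.4165 bits). KL divergence is asymmetric: D_KL(P||Q) ≠ D_KL(Q||P) in general.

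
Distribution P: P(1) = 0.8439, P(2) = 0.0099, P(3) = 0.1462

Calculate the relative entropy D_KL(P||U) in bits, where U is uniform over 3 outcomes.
0.9069 bits

U(i) = 1/3 for all i

D_KL(P||U) = Σ P(x) log₂(P(x) / (1/3))
           = Σ P(x) log₂(P(x)) + log₂(3)
           = log₂(3) - H(P)

H(P) = -Σ P(x) log₂(P(x)):
  -P(1)·log₂(P(1)) = -(0.8439)·log₂(0.8439) = 0.20663
  -P(2)·log₂(P(2)) = -(0.0099)·log₂(0.0099) = 0.06592
  -P(3)·log₂(P(3)) = -(0.1462)·log₂(0.1462) = 0.40556
H(P) = 0.20663 + 0.06592 + 0.40556 = 0.67811 bits

log₂(3) = 1.58496 bits

D_KL(P||U) = 1.58496 - 0.67811 = 0.90685 ≈ 0.9069 bits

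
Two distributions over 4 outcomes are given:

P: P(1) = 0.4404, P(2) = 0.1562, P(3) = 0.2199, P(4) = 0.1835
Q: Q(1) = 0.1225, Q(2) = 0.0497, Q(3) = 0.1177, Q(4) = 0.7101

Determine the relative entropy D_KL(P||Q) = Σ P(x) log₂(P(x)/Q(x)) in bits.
0.9111 bits

D_KL(P||Q) = Σ P(x) log₂(P(x)/Q(x))

Computing term by term:
  P(1)·log₂(P(1)/Q(1)) = 0.4404·log₂(0.4404/0.1225) = 0.81299
  P(2)·log₂(P(2)/Q(2)) = 0.1562·log₂(0.1562/0.0497) = 0.25805
  P(3)·log₂(P(3)/Q(3)) = 0.2199·log₂(0.2199/0.1177) = 0.19829
  P(4)·log₂(P(4)/Q(4)) = 0.1835·log₂(0.1835/0.7101) = -0.35824

D_KL(P||Q) = 0.81299 + 0.25805 + 0.19829 - 0.35824 = 0.91109 ≈ 0.9111 bits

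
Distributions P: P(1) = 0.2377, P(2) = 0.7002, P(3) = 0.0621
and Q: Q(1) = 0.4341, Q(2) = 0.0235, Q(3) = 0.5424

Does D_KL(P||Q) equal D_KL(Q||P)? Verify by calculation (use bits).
D_KL(P||Q) = 3.0282 bits, D_KL(Q||P) = 1.9580 bits. No — D_KL(P||Q) ≠ D_KL(Q||P) for this pair.

D_KL(P||Q) = Σ P(x) log₂(P(x)/Q(x))

Computing term by term:
  P(1)·log₂(P(1)/Q(1)) = 0.2377·log₂(0.2377/0.4341) = -0.20653
  P(2)·log₂(P(2)/Q(2)) = 0.7002·log₂(0.7002/0.0235) = 3.42890
  P(3)·log₂(P(3)/Q(3)) = 0.0621·log₂(0.0621/0.5424) = -0.19417

D_KL(P||Q) = -0.20653 + 3.42890 - 0.19417 = 3.02820 ≈ 3.0282 bits

D_KL(Q||P) = Σ Q(x) log₂(Q(x)/P(x))

Computing term by term:
  Q(1)·log₂(Q(1)/P(1)) = 0.4341·log₂(0.4341/0.2377) = 0.37718
  Q(2)·log₂(Q(2)/P(2)) = 0.0235·log₂(0.0235/0.7002) = -0.11508
  Q(3)·log₂(Q(3)/P(3)) = 0.5424·log₂(0.5424/0.0621) = 1.69592

D_KL(Q||P) = 0.37718 - 0.11508 + 1.69592 = 1.95802 ≈ 1.9580 bits

These are NOT equal (difference: 1.0702 bits). KL divergence is asymmetric: D_KL(P||Q) ≠ D_KL(Q||P) in general.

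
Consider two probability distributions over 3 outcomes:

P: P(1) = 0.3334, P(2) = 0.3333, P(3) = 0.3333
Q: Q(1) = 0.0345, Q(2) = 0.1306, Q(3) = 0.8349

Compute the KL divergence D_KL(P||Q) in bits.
1.1000 bits

D_KL(P||Q) = Σ P(x) log₂(P(x)/Q(x))

Computing term by term:
  P(1)·log₂(P(1)/Q(1)) = 0.3334·log₂(0.3334/0.0345) = 1.09108
  P(2)·log₂(P(2)/Q(2)) = 0.3333·log₂(0.3333/0.1306) = 0.45051
  P(3)·log₂(P(3)/Q(3)) = 0.3333·log₂(0.3333/0.8349) = -0.44155

D_KL(P||Q) = 1.09108 + 0.45051 - 0.44155 = 1.10004 ≈ 1.1000 bits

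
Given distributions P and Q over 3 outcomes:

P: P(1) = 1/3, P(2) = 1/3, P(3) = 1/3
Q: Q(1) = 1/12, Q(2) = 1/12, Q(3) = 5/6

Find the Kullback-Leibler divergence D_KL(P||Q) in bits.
0.8927 bits

D_KL(P||Q) = Σ P(x) log₂(P(x)/Q(x))

Computing term by term:
  P(1)·log₂(P(1)/Q(1)) = (1/3)·log₂((1/3)/(1/12)) = 0.66667
  P(2)·log₂(P(2)/Q(2)) = (1/3)·log₂((1/3)/(1/12)) = 0.66667
  P(3)·log₂(P(3)/Q(3)) = (1/3)·log₂((1/3)/(5/6)) = -0.44064

D_KL(P||Q) = 0.66667 + 0.66667 - 0.44064 = 0.89270 ≈ 0.8927 bits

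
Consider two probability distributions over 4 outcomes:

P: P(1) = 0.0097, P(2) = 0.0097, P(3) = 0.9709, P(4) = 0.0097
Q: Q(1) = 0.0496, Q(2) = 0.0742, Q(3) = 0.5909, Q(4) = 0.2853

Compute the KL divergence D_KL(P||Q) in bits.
0.5969 bits

D_KL(P||Q) = Σ P(x) log₂(P(x)/Q(x))

Computing term by term:
  P(1)·log₂(P(1)/Q(1)) = 0.0097·log₂(0.0097/0.0496) = -0.02284
  P(2)·log₂(P(2)/Q(2)) = 0.0097·log₂(0.0097/0.0742) = -0.02847
  P(3)·log₂(P(3)/Q(3)) = 0.9709·log₂(0.9709/0.5909) = 0.69556
  P(4)·log₂(P(4)/Q(4)) = 0.0097·log₂(0.0097/0.2853) = -0.04732

D_KL(P||Q) = -0.02284 - 0.02847 + 0.69556 - 0.04732 = 0.59693 ≈ 0.5969 bits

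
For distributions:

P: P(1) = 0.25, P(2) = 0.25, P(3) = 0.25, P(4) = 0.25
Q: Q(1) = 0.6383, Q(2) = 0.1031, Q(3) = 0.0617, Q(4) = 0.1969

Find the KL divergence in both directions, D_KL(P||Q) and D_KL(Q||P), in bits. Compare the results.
D_KL(P||Q) = 0.5722 bits, D_KL(Q||P) = 0.5391 bits. D_KL(P||Q) is larger than D_KL(Q||P) by 0.0331 bits; the two directions differ.

D_KL(P||Q) = Σ P(x) log₂(P(x)/Q(x))

Computing term by term:
  P(1)·log₂(P(1)/Q(1)) = 0.25·log₂(0.25/0.6383) = -0.33808
  P(2)·log₂(P(2)/Q(2)) = 0.25·log₂(0.25/0.1031) = 0.31947
  P(3)·log₂(P(3)/Q(3)) = 0.25·log₂(0.25/0.0617) = 0.50465
  P(4)·log₂(P(4)/Q(4)) = 0.25·log₂(0.25/0.1969) = 0.08612

D_KL(P||Q) = -0.33808 + 0.31947 + 0.50465 + 0.08612 = 0.57216 ≈ 0.5722 bits

D_KL(Q||P) = Σ Q(x) log₂(Q(x)/P(x))

Computing term by term:
  Q(1)·log₂(Q(1)/P(1)) = 0.6383·log₂(0.6383/0.25) = 0.86318
  Q(2)·log₂(Q(2)/P(2)) = 0.1031·log₂(0.1031/0.25) = -0.13175
  Q(3)·log₂(Q(3)/P(3)) = 0.0617·log₂(0.0617/0.25) = -0.12455
  Q(4)·log₂(Q(4)/P(4)) = 0.1969·log₂(0.1969/0.25) = -0.06783

D_KL(Q||P) = 0.86318 - 0.13175 - 0.12455 - 0.06783 = 0.53905 ≈ 0.5391 bits

These are NOT equal (difference: 0.0331 bits). KL divergence is asymmetric: D_KL(P||Q) ≠ D_KL(Q||P) in general.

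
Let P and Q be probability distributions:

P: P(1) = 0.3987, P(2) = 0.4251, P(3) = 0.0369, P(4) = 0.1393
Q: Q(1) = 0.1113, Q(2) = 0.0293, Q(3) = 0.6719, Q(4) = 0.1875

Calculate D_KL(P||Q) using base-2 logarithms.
2.1601 bits

D_KL(P||Q) = Σ P(x) log₂(P(x)/Q(x))

Computing term by term:
  P(1)·log₂(P(1)/Q(1)) = 0.3987·log₂(0.3987/0.1113) = 0.73395
  P(2)·log₂(P(2)/Q(2)) = 0.4251·log₂(0.4251/0.0293) = 1.64039
  P(3)·log₂(P(3)/Q(3)) = 0.0369·log₂(0.0369/0.6719) = -0.15448
  P(4)·log₂(P(4)/Q(4)) = 0.1393·log₂(0.1393/0.1875) = -0.05972

D_KL(P||Q) = 0.73395 + 1.64039 - 0.15448 - 0.05972 = 2.16014 ≈ 2.1601 bits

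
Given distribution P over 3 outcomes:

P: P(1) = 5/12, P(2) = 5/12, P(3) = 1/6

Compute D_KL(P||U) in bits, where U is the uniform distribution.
0.1016 bits

U(i) = 1/3 for all i

D_KL(P||U) = Σ P(x) log₂(P(x) / (1/3))
           = Σ P(x) log₂(P(x)) + log₂(3)
           = log₂(3) - H(P)

H(P) = -Σ P(x) log₂(P(x)):
  -P(1)·log₂(P(1)) = -(5/12)·log₂(5/12) = 0.52626
  -P(2)·log₂(P(2)) = -(5/12)·log₂(5/12) = 0.52626
  -P(3)·log₂(P(3)) = -(1/6)·log₂(1/6) = 0.43083
H(P) = 0.52626 + 0.52626 + 0.43083 = 1.48335 bits

log₂(3) = 1.58496 bits

D_KL(P||U) = 1.58496 - 1.48335 = 0.10161 ≈ 0.1016 bits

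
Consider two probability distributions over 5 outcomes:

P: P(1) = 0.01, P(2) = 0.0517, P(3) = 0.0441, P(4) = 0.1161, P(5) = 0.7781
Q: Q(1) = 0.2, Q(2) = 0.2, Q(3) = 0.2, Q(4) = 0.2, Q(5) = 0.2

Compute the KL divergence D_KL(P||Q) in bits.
1.1936 bits

D_KL(P||Q) = Σ P(x) log₂(P(x)/Q(x))

Computing term by term:
  P(1)·log₂(P(1)/Q(1)) = 0.01·log₂(0.01/0.2) = -0.04322
  P(2)·log₂(P(2)/Q(2)) = 0.0517·log₂(0.0517/0.2) = -0.10091
  P(3)·log₂(P(3)/Q(3)) = 0.0441·log₂(0.0441/0.2) = -0.09619
  P(4)·log₂(P(4)/Q(4)) = 0.1161·log₂(0.1161/0.2) = -0.09110
  P(5)·log₂(P(5)/Q(5)) = 0.7781·log₂(0.7781/0.2) = 1.52504

D_KL(P||Q) = -0.04322 - 0.10091 - 0.09619 - 0.09110 + 1.52504 = 1.19362 ≈ 1.1936 bits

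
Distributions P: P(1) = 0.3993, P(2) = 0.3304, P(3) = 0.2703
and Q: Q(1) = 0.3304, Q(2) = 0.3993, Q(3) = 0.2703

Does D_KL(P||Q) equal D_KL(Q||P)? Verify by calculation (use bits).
D_KL(P||Q) = 0.0188 bits, D_KL(Q||P) = 0.0188 bits. Yes — for this pair D_KL(P||Q) = D_KL(Q||P).

D_KL(P||Q) = Σ P(x) log₂(P(x)/Q(x))

Computing term by term:
  P(1)·log₂(P(1)/Q(1)) = 0.3993·log₂(0.3993/0.3304) = 0.10911
  P(2)·log₂(P(2)/Q(2)) = 0.3304·log₂(0.3304/0.3993) = -0.09028
  P(3)·log₂(P(3)/Q(3)) = 0.2703·log₂(0.2703/0.2703) = 0.00000

D_KL(P||Q) = 0.10911 - 0.09028 + 0.00000 = 0.01883 ≈ 0.0188 bits

D_KL(Q||P) = Σ Q(x) log₂(Q(x)/P(x))

Computing term by term:
  Q(1)·log₂(Q(1)/P(1)) = 0.3304·log₂(0.3304/0.3993) = -0.09028
  Q(2)·log₂(Q(2)/P(2)) = 0.3993·log₂(0.3993/0.3304) = 0.10911
  Q(3)·log₂(Q(3)/P(3)) = 0.2703·log₂(0.2703/0.2703) = 0.00000

D_KL(Q||P) = -0.09028 + 0.10911 + 0.00000 = 0.01883 ≈ 0.0188 bits

These ARE equal here. Q is P with outcomes relabeled (Q(1) = P(2), Q(2) = P(1)) by a relabeling that is its own inverse, so the two sums contain exactly the same terms in a different order. This is a special case — KL divergence is not symmetric in general: D_KL(P||Q) ≠ D_KL(Q||P) for most P, Q.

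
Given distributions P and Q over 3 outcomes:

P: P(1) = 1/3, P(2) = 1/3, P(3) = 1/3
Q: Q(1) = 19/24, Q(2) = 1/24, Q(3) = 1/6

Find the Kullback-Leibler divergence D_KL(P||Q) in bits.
0.9174 bits

D_KL(P||Q) = Σ P(x) log₂(P(x)/Q(x))

Computing term by term:
  P(1)·log₂(P(1)/Q(1)) = (1/3)·log₂((1/3)/(19/24)) = -0.41598
  P(2)·log₂(P(2)/Q(2)) = (1/3)·log₂((1/3)/(1/24)) = 1.00000
  P(3)·log₂(P(3)/Q(3)) = (1/3)·log₂((1/3)/(1/6)) = 0.33333

D_KL(P||Q) = -0.41598 + 1.00000 + 0.33333 = 0.91735 ≈ 0.9174 bits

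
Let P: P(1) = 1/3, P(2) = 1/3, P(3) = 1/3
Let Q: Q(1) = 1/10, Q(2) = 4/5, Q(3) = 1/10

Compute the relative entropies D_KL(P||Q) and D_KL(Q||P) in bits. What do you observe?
D_KL(P||Q) = 0.7370 bits, D_KL(Q||P) = 0.6630 bits. The two directions give different values (D_KL(P||Q) exceeds D_KL(Q||P) by 0.0740 bits): KL divergence is asymmetric.

D_KL(P||Q) = Σ P(x) log₂(P(x)/Q(x))

Computing term by term:
  P(1)·log₂(P(1)/Q(1)) = (1/3)·log₂((1/3)/(1/10)) = 0.57899
  P(2)·log₂(P(2)/Q(2)) = (1/3)·log₂((1/3)/(4/5)) = -0.42101
  P(3)·log₂(P(3)/Q(3)) = (1/3)·log₂((1/3)/(1/10)) = 0.57899

D_KL(P||Q) = 0.57899 - 0.42101 + 0.57899 = 0.73697 ≈ 0.7370 bits

D_KL(Q||P) = Σ Q(x) log₂(Q(x)/P(x))

Computing term by term:
  Q(1)·log₂(Q(1)/P(1)) = (1/10)·log₂((1/10)/(1/3)) = -0.17370
  Q(2)·log₂(Q(2)/P(2)) = (4/5)·log₂((4/5)/(1/3)) = 1.01043
  Q(3)·log₂(Q(3)/P(3)) = (1/10)·log₂((1/10)/(1/3)) = -0.17370

D_KL(Q||P) = -0.17370 + 1.01043 - 0.17370 = 0.66303 ≈ 0.6630 bits

These are NOT equal (difference: 0.0740 bits). KL divergence is asymmetric: D_KL(P||Q) ≠ D_KL(Q||P) in general.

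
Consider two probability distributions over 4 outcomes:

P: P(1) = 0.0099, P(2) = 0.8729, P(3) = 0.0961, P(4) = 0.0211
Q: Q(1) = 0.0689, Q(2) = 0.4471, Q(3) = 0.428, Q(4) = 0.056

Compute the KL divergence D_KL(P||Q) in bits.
0.5780 bits

D_KL(P||Q) = Σ P(x) log₂(P(x)/Q(x))

Computing term by term:
  P(1)·log₂(P(1)/Q(1)) = 0.0099·log₂(0.0099/0.0689) = -0.02771
  P(2)·log₂(P(2)/Q(2)) = 0.8729·log₂(0.8729/0.4471) = 0.84254
  P(3)·log₂(P(3)/Q(3)) = 0.0961·log₂(0.0961/0.428) = -0.20710
  P(4)·log₂(P(4)/Q(4)) = 0.0211·log₂(0.0211/0.056) = -0.02971

D_KL(P||Q) = -0.02771 + 0.84254 - 0.20710 - 0.02971 = 0.57802 ≈ 0.5780 bits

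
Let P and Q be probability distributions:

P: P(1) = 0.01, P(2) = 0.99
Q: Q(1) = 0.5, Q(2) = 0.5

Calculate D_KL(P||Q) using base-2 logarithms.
0.9192 bits

D_KL(P||Q) = Σ P(x) log₂(P(x)/Q(x))

Computing term by term:
  P(1)·log₂(P(1)/Q(1)) = 0.01·log₂(0.01/0.5) = -0.05644
  P(2)·log₂(P(2)/Q(2)) = 0.99·log₂(0.99/0.5) = 0.97565

D_KL(P||Q) = -0.05644 + 0.97565 = 0.91921 ≈ 0.9192 bits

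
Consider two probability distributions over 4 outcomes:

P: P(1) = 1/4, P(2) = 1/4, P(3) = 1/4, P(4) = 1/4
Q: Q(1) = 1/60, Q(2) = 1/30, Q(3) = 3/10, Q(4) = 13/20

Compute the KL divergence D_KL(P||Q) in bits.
1.2931 bits

D_KL(P||Q) = Σ P(x) log₂(P(x)/Q(x))

Computing term by term:
  P(1)·log₂(P(1)/Q(1)) = (1/4)·log₂((1/4)/(1/60)) = 0.97672
  P(2)·log₂(P(2)/Q(2)) = (1/4)·log₂((1/4)/(1/30)) = 0.72672
  P(3)·log₂(P(3)/Q(3)) = (1/4)·log₂((1/4)/(3/10)) = -0.06576
  P(4)·log₂(P(4)/Q(4)) = (1/4)·log₂((1/4)/(13/20)) = -0.34463

D_KL(P||Q) = 0.97672 + 0.72672 - 0.06576 - 0.34463 = 1.29305 ≈ 1.2931 bits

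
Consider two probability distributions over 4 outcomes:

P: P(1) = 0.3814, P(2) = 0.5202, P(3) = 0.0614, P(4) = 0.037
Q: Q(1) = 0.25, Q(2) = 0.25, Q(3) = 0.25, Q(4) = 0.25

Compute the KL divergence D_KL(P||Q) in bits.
0.5560 bits

D_KL(P||Q) = Σ P(x) log₂(P(x)/Q(x))

Computing term by term:
  P(1)·log₂(P(1)/Q(1)) = 0.3814·log₂(0.3814/0.25) = 0.23242
  P(2)·log₂(P(2)/Q(2)) = 0.5202·log₂(0.5202/0.25) = 0.54992
  P(3)·log₂(P(3)/Q(3)) = 0.0614·log₂(0.0614/0.25) = -0.12437
  P(4)·log₂(P(4)/Q(4)) = 0.037·log₂(0.037/0.25) = -0.10198

D_KL(P||Q) = 0.23242 + 0.54992 - 0.12437 - 0.10198 = 0.55599 ≈ 0.5560 bits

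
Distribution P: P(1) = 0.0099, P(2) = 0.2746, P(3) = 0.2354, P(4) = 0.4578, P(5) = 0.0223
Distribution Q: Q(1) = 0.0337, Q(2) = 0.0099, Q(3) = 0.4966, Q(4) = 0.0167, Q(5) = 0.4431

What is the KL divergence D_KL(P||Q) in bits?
3.1360 bits

D_KL(P||Q) = Σ P(x) log₂(P(x)/Q(x))

Computing term by term:
  P(1)·log₂(P(1)/Q(1)) = 0.0099·log₂(0.0099/0.0337) = -0.01750
  P(2)·log₂(P(2)/Q(2)) = 0.2746·log₂(0.2746/0.0099) = 1.31637
  P(3)·log₂(P(3)/Q(3)) = 0.2354·log₂(0.2354/0.4966) = -0.25352
  P(4)·log₂(P(4)/Q(4)) = 0.4578·log₂(0.4578/0.0167) = 2.18682
  P(5)·log₂(P(5)/Q(5)) = 0.0223·log₂(0.0223/0.4431) = -0.09617

D_KL(P||Q) = -0.01750 + 1.31637 - 0.25352 + 2.18682 - 0.09617 = 3.13600 ≈ 3.1360 bits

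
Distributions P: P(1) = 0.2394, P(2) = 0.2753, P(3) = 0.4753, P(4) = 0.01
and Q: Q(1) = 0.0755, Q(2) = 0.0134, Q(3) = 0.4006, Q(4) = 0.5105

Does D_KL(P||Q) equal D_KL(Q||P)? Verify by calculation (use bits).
D_KL(P||Q) = 1.6596 bits, D_KL(Q||P) = 2.6135 bits. No — D_KL(P||Q) ≠ D_KL(Q||P) for this pair.

D_KL(P||Q) = Σ P(x) log₂(P(x)/Q(x))

Computing term by term:
  P(1)·log₂(P(1)/Q(1)) = 0.2394·log₂(0.2394/0.0755) = 0.39857
  P(2)·log₂(P(2)/Q(2)) = 0.2753·log₂(0.2753/0.0134) = 1.20050
  P(3)·log₂(P(3)/Q(3)) = 0.4753·log₂(0.4753/0.4006) = 0.11725
  P(4)·log₂(P(4)/Q(4)) = 0.01·log₂(0.01/0.5105) = -0.05674

D_KL(P||Q) = 0.39857 + 1.20050 + 0.11725 - 0.05674 = 1.65958 ≈ 1.6596 bits

D_KL(Q||P) = Σ Q(x) log₂(Q(x)/P(x))

Computing term by term:
  Q(1)·log₂(Q(1)/P(1)) = 0.0755·log₂(0.0755/0.2394) = -0.12570
  Q(2)·log₂(Q(2)/P(2)) = 0.0134·log₂(0.0134/0.2753) = -0.05843
  Q(3)·log₂(Q(3)/P(3)) = 0.4006·log₂(0.4006/0.4753) = -0.09882
  Q(4)·log₂(Q(4)/P(4)) = 0.5105·log₂(0.5105/0.01) = 2.89649

D_KL(Q||P) = -0.12570 - 0.05843 - 0.09882 + 2.89649 = 2.61354 ≈ 2.6135 bits

These are NOT equal (difference: 0.9539 bits). KL divergence is asymmetric: D_KL(P||Q) ≠ D_KL(Q||P) in general.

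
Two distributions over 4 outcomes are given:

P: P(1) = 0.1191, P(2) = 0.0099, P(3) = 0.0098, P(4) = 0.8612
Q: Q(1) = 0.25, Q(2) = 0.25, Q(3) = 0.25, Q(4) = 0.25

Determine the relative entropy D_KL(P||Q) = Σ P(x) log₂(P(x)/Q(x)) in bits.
1.3174 bits

D_KL(P||Q) = Σ P(x) log₂(P(x)/Q(x))

Computing term by term:
  P(1)·log₂(P(1)/Q(1)) = 0.1191·log₂(0.1191/0.25) = -0.12741
  P(2)·log₂(P(2)/Q(2)) = 0.0099·log₂(0.0099/0.25) = -0.04612
  P(3)·log₂(P(3)/Q(3)) = 0.0098·log₂(0.0098/0.25) = -0.04580
  P(4)·log₂(P(4)/Q(4)) = 0.8612·log₂(0.8612/0.25) = 1.53674

D_KL(P||Q) = -0.12741 - 0.04612 - 0.04580 + 1.53674 = 1.31741 ≈ 1.3174 bits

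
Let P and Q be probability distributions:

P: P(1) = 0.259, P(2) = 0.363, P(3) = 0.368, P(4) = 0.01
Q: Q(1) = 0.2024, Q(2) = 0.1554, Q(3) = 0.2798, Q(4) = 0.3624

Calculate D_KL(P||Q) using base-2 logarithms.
0.6301 bits

D_KL(P||Q) = Σ P(x) log₂(P(x)/Q(x))

Computing term by term:
  P(1)·log₂(P(1)/Q(1)) = 0.259·log₂(0.259/0.2024) = 0.09214
  P(2)·log₂(P(2)/Q(2)) = 0.363·log₂(0.363/0.1554) = 0.44431
  P(3)·log₂(P(3)/Q(3)) = 0.368·log₂(0.368/0.2798) = 0.14547
  P(4)·log₂(P(4)/Q(4)) = 0.01·log₂(0.01/0.3624) = -0.05180

D_KL(P||Q) = 0.09214 + 0.44431 + 0.14547 - 0.05180 = 0.63012 ≈ 0.6301 bits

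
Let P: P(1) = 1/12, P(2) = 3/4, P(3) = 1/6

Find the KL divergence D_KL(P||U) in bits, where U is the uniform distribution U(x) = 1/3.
0.5441 bits

U(i) = 1/3 for all i

D_KL(P||U) = Σ P(x) log₂(P(x) / (1/3))
           = Σ P(x) log₂(P(x)) + log₂(3)
           = log₂(3) - H(P)

H(P) = -Σ P(x) log₂(P(x)):
  -P(1)·log₂(P(1)) = -(1/12)·log₂(1/12) = 0.29875
  -P(2)·log₂(P(2)) = -(3/4)·log₂(3/4) = 0.31128
  -P(3)·log₂(P(3)) = -(1/6)·log₂(1/6) = 0.43083
H(P) = 0.29875 + 0.31128 + 0.43083 = 1.04086 bits

log₂(3) = 1.58496 bits

D_KL(P||U) = 1.58496 - 1.04086 = 0.54410 ≈ 0.5441 bits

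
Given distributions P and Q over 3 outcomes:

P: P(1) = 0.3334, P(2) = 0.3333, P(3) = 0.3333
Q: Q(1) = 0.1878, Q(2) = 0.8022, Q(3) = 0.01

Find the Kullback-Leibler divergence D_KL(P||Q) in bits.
1.5398 bits

D_KL(P||Q) = Σ P(x) log₂(P(x)/Q(x))

Computing term by term:
  P(1)·log₂(P(1)/Q(1)) = 0.3334·log₂(0.3334/0.1878) = 0.27607
  P(2)·log₂(P(2)/Q(2)) = 0.3333·log₂(0.3333/0.8022) = -0.42234
  P(3)·log₂(P(3)/Q(3)) = 0.3333·log₂(0.3333/0.01) = 1.68608

D_KL(P||Q) = 0.27607 - 0.42234 + 1.68608 = 1.53981 ≈ 1.5398 bits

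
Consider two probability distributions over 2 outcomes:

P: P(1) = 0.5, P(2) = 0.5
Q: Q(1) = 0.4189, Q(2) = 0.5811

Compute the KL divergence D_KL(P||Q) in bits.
0.0192 bits

D_KL(P||Q) = Σ P(x) log₂(P(x)/Q(x))

Computing term by term:
  P(1)·log₂(P(1)/Q(1)) = 0.5·log₂(0.5/0.4189) = 0.12766
  P(2)·log₂(P(2)/Q(2)) = 0.5·log₂(0.5/0.5811) = -0.10843

D_KL(P||Q) = 0.12766 - 0.10843 = 0.01923 ≈ 0.0192 bits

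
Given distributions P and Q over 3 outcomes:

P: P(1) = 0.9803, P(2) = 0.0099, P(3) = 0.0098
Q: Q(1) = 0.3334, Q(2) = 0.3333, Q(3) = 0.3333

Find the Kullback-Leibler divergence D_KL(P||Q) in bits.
1.4252 bits

D_KL(P||Q) = Σ P(x) log₂(P(x)/Q(x))

Computing term by term:
  P(1)·log₂(P(1)/Q(1)) = 0.9803·log₂(0.9803/0.3334) = 1.52532
  P(2)·log₂(P(2)/Q(2)) = 0.0099·log₂(0.0099/0.3333) = -0.05023
  P(3)·log₂(P(3)/Q(3)) = 0.0098·log₂(0.0098/0.3333) = -0.04986

D_KL(P||Q) = 1.52532 - 0.05023 - 0.04986 = 1.42523 ≈ 1.4252 bits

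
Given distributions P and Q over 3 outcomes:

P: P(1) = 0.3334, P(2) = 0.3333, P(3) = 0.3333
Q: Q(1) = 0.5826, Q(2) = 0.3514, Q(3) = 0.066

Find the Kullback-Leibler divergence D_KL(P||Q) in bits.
0.4848 bits

D_KL(P||Q) = Σ P(x) log₂(P(x)/Q(x))

Computing term by term:
  P(1)·log₂(P(1)/Q(1)) = 0.3334·log₂(0.3334/0.5826) = -0.26847
  P(2)·log₂(P(2)/Q(2)) = 0.3333·log₂(0.3333/0.3514) = -0.02543
  P(3)·log₂(P(3)/Q(3)) = 0.3333·log₂(0.3333/0.066) = 0.77868

D_KL(P||Q) = -0.26847 - 0.02543 + 0.77868 = 0.48478 ≈ 0.4848 bits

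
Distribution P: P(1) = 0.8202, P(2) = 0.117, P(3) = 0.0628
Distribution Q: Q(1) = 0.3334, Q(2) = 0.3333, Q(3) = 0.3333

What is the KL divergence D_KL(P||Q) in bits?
0.7373 bits

D_KL(P||Q) = Σ P(x) log₂(P(x)/Q(x))

Computing term by term:
  P(1)·log₂(P(1)/Q(1)) = 0.8202·log₂(0.8202/0.3334) = 1.06521
  P(2)·log₂(P(2)/Q(2)) = 0.117·log₂(0.117/0.3333) = -0.17671
  P(3)·log₂(P(3)/Q(3)) = 0.0628·log₂(0.0628/0.3333) = -0.15122

D_KL(P||Q) = 1.06521 - 0.17671 - 0.15122 = 0.73728 ≈ 0.7373 bits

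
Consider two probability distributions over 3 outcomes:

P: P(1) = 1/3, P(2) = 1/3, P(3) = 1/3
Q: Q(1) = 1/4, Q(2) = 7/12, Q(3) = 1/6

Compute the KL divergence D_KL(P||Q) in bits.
0.2026 bits

D_KL(P||Q) = Σ P(x) log₂(P(x)/Q(x))

Computing term by term:
  P(1)·log₂(P(1)/Q(1)) = (1/3)·log₂((1/3)/(1/4)) = 0.13835
  P(2)·log₂(P(2)/Q(2)) = (1/3)·log₂((1/3)/(7/12)) = -0.26912
  P(3)·log₂(P(3)/Q(3)) = (1/3)·log₂((1/3)/(1/6)) = 0.33333

D_KL(P||Q) = 0.13835 - 0.26912 + 0.33333 = 0.20256 ≈ 0.2026 bits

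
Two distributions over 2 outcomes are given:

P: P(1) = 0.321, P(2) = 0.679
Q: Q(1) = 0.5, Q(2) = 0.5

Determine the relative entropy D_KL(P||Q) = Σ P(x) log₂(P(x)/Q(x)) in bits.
0.0945 bits

D_KL(P||Q) = Σ P(x) log₂(P(x)/Q(x))

Computing term by term:
  P(1)·log₂(P(1)/Q(1)) = 0.321·log₂(0.321/0.5) = -0.20523
  P(2)·log₂(P(2)/Q(2)) = 0.679·log₂(0.679/0.5) = 0.29977

D_KL(P||Q) = -0.20523 + 0.29977 = 0.09454 ≈ 0.0945 bits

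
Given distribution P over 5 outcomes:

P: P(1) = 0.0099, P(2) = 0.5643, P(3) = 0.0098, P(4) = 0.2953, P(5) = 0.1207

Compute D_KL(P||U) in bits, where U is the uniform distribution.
0.8370 bits

U(i) = 1/5 for all i

D_KL(P||U) = Σ P(x) log₂(P(x) / (1/5))
           = Σ P(x) log₂(P(x)) + log₂(5)
           = log₂(5) - H(P)

H(P) = -Σ P(x) log₂(P(x)):
  -P(1)·log₂(P(1)) = -(0.0099)·log₂(0.0099) = 0.06592
  -P(2)·log₂(P(2)) = -(0.5643)·log₂(0.5643) = 0.46581
  -P(3)·log₂(P(3)) = -(0.0098)·log₂(0.0098) = 0.06540
  -P(4)·log₂(P(4)) = -(0.2953)·log₂(0.2953) = 0.51965
  -P(5)·log₂(P(5)) = -(0.1207)·log₂(0.1207) = 0.36820
H(P) = 0.06592 + 0.46581 + 0.06540 + 0.51965 + 0.36820 = 1.48498 bits

log₂(5) = 2.32193 bits

D_KL(P||U) = 2.32193 - 1.48498 = 0.83695 ≈ 0.8370 bits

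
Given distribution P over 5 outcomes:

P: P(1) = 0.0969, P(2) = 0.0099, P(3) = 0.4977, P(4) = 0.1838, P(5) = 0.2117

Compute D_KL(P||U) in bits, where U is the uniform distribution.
0.5053 bits

U(i) = 1/5 for all i

D_KL(P||U) = Σ P(x) log₂(P(x) / (1/5))
           = Σ P(x) log₂(P(x)) + log₂(5)
           = log₂(5) - H(P)

H(P) = -Σ P(x) log₂(P(x)):
  -P(1)·log₂(P(1)) = -(0.0969)·log₂(0.0969) = 0.32630
  -P(2)·log₂(P(2)) = -(0.0099)·log₂(0.0099) = 0.06592
  -P(3)·log₂(P(3)) = -(0.4977)·log₂(0.4977) = 0.50101
  -P(4)·log₂(P(4)) = -(0.1838)·log₂(0.1838) = 0.44917
  -P(5)·log₂(P(5)) = -(0.2117)·log₂(0.2117) = 0.47419
H(P) = 0.32630 + 0.06592 + 0.50101 + 0.44917 + 0.47419 = 1.81659 bits

log₂(5) = 2.32193 bits

D_KL(P||U) = 2.32193 - 1.81659 = 0.50534 ≈ 0.5053 bits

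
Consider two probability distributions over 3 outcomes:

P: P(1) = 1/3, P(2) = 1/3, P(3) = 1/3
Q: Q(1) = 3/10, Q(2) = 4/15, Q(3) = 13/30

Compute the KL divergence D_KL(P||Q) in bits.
0.0318 bits

D_KL(P||Q) = Σ P(x) log₂(P(x)/Q(x))

Computing term by term:
  P(1)·log₂(P(1)/Q(1)) = (1/3)·log₂((1/3)/(3/10)) = 0.05067
  P(2)·log₂(P(2)/Q(2)) = (1/3)·log₂((1/3)/(4/15)) = 0.10731
  P(3)·log₂(P(3)/Q(3)) = (1/3)·log₂((1/3)/(13/30)) = -0.12617

D_KL(P||Q) = 0.05067 + 0.10731 - 0.12617 = 0.03181 ≈ 0.0318 bits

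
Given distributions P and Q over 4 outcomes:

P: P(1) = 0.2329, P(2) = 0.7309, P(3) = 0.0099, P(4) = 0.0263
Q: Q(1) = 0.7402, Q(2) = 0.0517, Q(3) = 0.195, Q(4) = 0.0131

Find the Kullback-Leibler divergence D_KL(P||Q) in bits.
2.3884 bits

D_KL(P||Q) = Σ P(x) log₂(P(x)/Q(x))

Computing term by term:
  P(1)·log₂(P(1)/Q(1)) = 0.2329·log₂(0.2329/0.7402) = -0.38852
  P(2)·log₂(P(2)/Q(2)) = 0.7309·log₂(0.7309/0.0517) = 2.79309
  P(3)·log₂(P(3)/Q(3)) = 0.0099·log₂(0.0099/0.195) = -0.04257
  P(4)·log₂(P(4)/Q(4)) = 0.0263·log₂(0.0263/0.0131) = 0.02644

D_KL(P||Q) = -0.38852 + 2.79309 - 0.04257 + 0.02644 = 2.38844 ≈ 2.3884 bits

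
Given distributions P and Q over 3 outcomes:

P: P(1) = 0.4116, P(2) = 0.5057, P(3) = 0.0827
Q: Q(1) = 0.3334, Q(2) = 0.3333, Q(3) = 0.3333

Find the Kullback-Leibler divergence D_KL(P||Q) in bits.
0.2630 bits

D_KL(P||Q) = Σ P(x) log₂(P(x)/Q(x))

Computing term by term:
  P(1)·log₂(P(1)/Q(1)) = 0.4116·log₂(0.4116/0.3334) = 0.12512
  P(2)·log₂(P(2)/Q(2)) = 0.5057·log₂(0.5057/0.3333) = 0.30416
  P(3)·log₂(P(3)/Q(3)) = 0.0827·log₂(0.0827/0.3333) = -0.16630

D_KL(P||Q) = 0.12512 + 0.30416 - 0.16630 = 0.26298 ≈ 0.2630 bits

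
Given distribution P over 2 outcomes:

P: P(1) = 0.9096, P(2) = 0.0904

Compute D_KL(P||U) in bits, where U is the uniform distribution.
0.5622 bits

U(i) = 1/2 for all i

D_KL(P||U) = Σ P(x) log₂(P(x) / (1/2))
           = Σ P(x) log₂(P(x)) + log₂(2)
           = log₂(2) - H(P)

H(P) = -Σ P(x) log₂(P(x)):
  -P(1)·log₂(P(1)) = -(0.9096)·log₂(0.9096) = 0.12434
  -P(2)·log₂(P(2)) = -(0.0904)·log₂(0.0904) = 0.31347
H(P) = 0.12434 + 0.31347 = 0.43781 bits

log₂(2) = 1.00000 bits

D_KL(P||U) = 1.00000 - 0.43781 = 0.56219 ≈ 0.5622 bits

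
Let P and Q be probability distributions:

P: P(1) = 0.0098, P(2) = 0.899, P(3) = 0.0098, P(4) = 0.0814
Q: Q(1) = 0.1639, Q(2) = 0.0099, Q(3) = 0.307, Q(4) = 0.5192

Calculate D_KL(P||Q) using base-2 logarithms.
5.5416 bits

D_KL(P||Q) = Σ P(x) log₂(P(x)/Q(x))

Computing term by term:
  P(1)·log₂(P(1)/Q(1)) = 0.0098·log₂(0.0098/0.1639) = -0.03983
  P(2)·log₂(P(2)/Q(2)) = 0.899·log₂(0.899/0.0099) = 5.84777
  P(3)·log₂(P(3)/Q(3)) = 0.0098·log₂(0.0098/0.307) = -0.04870
  P(4)·log₂(P(4)/Q(4)) = 0.0814·log₂(0.0814/0.5192) = -0.21760

D_KL(P||Q) = -0.03983 + 5.84777 - 0.04870 - 0.21760 = 5.54164 ≈ 5.5416 bits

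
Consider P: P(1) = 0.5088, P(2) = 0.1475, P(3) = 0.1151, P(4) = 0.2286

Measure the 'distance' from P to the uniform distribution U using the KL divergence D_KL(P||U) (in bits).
0.2510 bits

U(i) = 1/4 for all i

D_KL(P||U) = Σ P(x) log₂(P(x) / (1/4))
           = Σ P(x) log₂(P(x)) + log₂(4)
           = log₂(4) - H(P)

H(P) = -Σ P(x) log₂(P(x)):
  -P(1)·log₂(P(1)) = -(0.5088)·log₂(0.5088) = 0.49599
  -P(2)·log₂(P(2)) = -(0.1475)·log₂(0.1475) = 0.40728
  -P(3)·log₂(P(3)) = -(0.1151)·log₂(0.1151) = 0.35900
  -P(4)·log₂(P(4)) = -(0.2286)·log₂(0.2286) = 0.48671
H(P) = 0.49599 + 0.40728 + 0.35900 + 0.48671 = 1.74898 bits

log₂(4) = 2.00000 bits

D_KL(P||U) = 2.00000 - 1.74898 = 0.25102 ≈ 0.2510 bits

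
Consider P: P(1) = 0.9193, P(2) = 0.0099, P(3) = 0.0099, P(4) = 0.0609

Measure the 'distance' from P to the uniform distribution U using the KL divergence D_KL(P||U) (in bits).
1.5107 bits

U(i) = 1/4 for all i

D_KL(P||U) = Σ P(x) log₂(P(x) / (1/4))
           = Σ P(x) log₂(P(x)) + log₂(4)
           = log₂(4) - H(P)

H(P) = -Σ P(x) log₂(P(x)):
  -P(1)·log₂(P(1)) = -(0.9193)·log₂(0.9193) = 0.11160
  -P(2)·log₂(P(2)) = -(0.0099)·log₂(0.0099) = 0.06592
  -P(3)·log₂(P(3)) = -(0.0099)·log₂(0.0099) = 0.06592
  -P(4)·log₂(P(4)) = -(0.0609)·log₂(0.0609) = 0.24588
H(P) = 0.11160 + 0.06592 + 0.06592 + 0.24588 = 0.48932 bits

log₂(4) = 2.00000 bits

D_KL(P||U) = 2.00000 - 0.48932 = 1.51068 ≈ 1.5107 bits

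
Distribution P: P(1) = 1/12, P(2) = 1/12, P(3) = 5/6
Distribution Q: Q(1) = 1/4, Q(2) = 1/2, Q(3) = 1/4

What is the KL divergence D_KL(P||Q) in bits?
1.1000 bits

D_KL(P||Q) = Σ P(x) log₂(P(x)/Q(x))

Computing term by term:
  P(1)·log₂(P(1)/Q(1)) = (1/12)·log₂((1/12)/(1/4)) = -0.13208
  P(2)·log₂(P(2)/Q(2)) = (1/12)·log₂((1/12)/(1/2)) = -0.21541
  P(3)·log₂(P(3)/Q(3)) = (5/6)·log₂((5/6)/(1/4)) = 1.44747

D_KL(P||Q) = -0.13208 - 0.21541 + 1.44747 = 1.09998 ≈ 1.1000 bits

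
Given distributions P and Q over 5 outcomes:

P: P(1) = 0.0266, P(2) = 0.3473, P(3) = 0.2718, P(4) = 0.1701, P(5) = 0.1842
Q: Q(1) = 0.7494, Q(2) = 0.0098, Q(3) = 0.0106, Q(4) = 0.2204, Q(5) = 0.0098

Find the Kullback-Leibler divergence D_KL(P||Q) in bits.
3.6477 bits

D_KL(P||Q) = Σ P(x) log₂(P(x)/Q(x))

Computing term by term:
  P(1)·log₂(P(1)/Q(1)) = 0.0266·log₂(0.0266/0.7494) = -0.12811
  P(2)·log₂(P(2)/Q(2)) = 0.3473·log₂(0.3473/0.0098) = 1.78764
  P(3)·log₂(P(3)/Q(3)) = 0.2718·log₂(0.2718/0.0106) = 1.27214
  P(4)·log₂(P(4)/Q(4)) = 0.1701·log₂(0.1701/0.2204) = -0.06357
  P(5)·log₂(P(5)/Q(5)) = 0.1842·log₂(0.1842/0.0098) = 0.77960

D_KL(P||Q) = -0.12811 + 1.78764 + 1.27214 - 0.06357 + 0.77960 = 3.64770 ≈ 3.6477 bits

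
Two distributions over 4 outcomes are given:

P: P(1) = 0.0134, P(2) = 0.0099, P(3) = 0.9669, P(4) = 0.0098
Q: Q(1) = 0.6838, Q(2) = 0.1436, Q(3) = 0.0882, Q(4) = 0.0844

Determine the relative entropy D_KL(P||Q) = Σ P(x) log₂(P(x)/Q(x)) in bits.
3.1955 bits

D_KL(P||Q) = Σ P(x) log₂(P(x)/Q(x))

Computing term by term:
  P(1)·log₂(P(1)/Q(1)) = 0.0134·log₂(0.0134/0.6838) = -0.07602
  P(2)·log₂(P(2)/Q(2)) = 0.0099·log₂(0.0099/0.1436) = -0.03820
  P(3)·log₂(P(3)/Q(3)) = 0.9669·log₂(0.9669/0.0882) = 3.34017
  P(4)·log₂(P(4)/Q(4)) = 0.0098·log₂(0.0098/0.0844) = -0.03044

D_KL(P||Q) = -0.07602 - 0.03820 + 3.34017 - 0.03044 = 3.19551 ≈ 3.1955 bits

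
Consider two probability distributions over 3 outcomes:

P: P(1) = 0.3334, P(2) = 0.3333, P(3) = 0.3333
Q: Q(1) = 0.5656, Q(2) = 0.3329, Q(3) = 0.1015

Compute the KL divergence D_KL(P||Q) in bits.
0.3181 bits

D_KL(P||Q) = Σ P(x) log₂(P(x)/Q(x))

Computing term by term:
  P(1)·log₂(P(1)/Q(1)) = 0.3334·log₂(0.3334/0.5656) = -0.25423
  P(2)·log₂(P(2)/Q(2)) = 0.3333·log₂(0.3333/0.3329) = 0.00058
  P(3)·log₂(P(3)/Q(3)) = 0.3333·log₂(0.3333/0.1015) = 0.57172

D_KL(P||Q) = -0.25423 + 0.00058 + 0.57172 = 0.31807 ≈ 0.3181 bits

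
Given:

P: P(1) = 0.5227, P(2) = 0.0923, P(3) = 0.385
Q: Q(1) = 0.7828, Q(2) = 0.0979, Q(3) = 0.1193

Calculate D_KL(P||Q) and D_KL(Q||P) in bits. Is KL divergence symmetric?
D_KL(P||Q) = 0.3384 bits, D_KL(Q||P) = 0.2628 bits. No, KL divergence is not symmetric.

D_KL(P||Q) = Σ P(x) log₂(P(x)/Q(x))

Computing term by term:
  P(1)·log₂(P(1)/Q(1)) = 0.5227·log₂(0.5227/0.7828) = -0.30456
  P(2)·log₂(P(2)/Q(2)) = 0.0923·log₂(0.0923/0.0979) = -0.00784
  P(3)·log₂(P(3)/Q(3)) = 0.385·log₂(0.385/0.1193) = 0.65075

D_KL(P||Q) = -0.30456 - 0.00784 + 0.65075 = 0.33835 ≈ 0.3384 bits

D_KL(Q||P) = Σ Q(x) log₂(Q(x)/P(x))

Computing term by term:
  Q(1)·log₂(Q(1)/P(1)) = 0.7828·log₂(0.7828/0.5227) = 0.45611
  Q(2)·log₂(Q(2)/P(2)) = 0.0979·log₂(0.0979/0.0923) = 0.00832
  Q(3)·log₂(Q(3)/P(3)) = 0.1193·log₂(0.1193/0.385) = -0.20165

D_KL(Q||P) = 0.45611 + 0.00832 - 0.20165 = 0.26278 ≈ 0.2628 bits

These are NOT equal (difference: 0.0756 bits). KL divergence is asymmetric: D_KL(P||Q) ≠ D_KL(Q||P) in general.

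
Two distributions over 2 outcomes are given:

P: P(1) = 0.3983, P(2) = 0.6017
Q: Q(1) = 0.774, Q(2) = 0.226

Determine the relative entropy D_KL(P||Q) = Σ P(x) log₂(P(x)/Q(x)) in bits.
0.4683 bits

D_KL(P||Q) = Σ P(x) log₂(P(x)/Q(x))

Computing term by term:
  P(1)·log₂(P(1)/Q(1)) = 0.3983·log₂(0.3983/0.774) = -0.38176
  P(2)·log₂(P(2)/Q(2)) = 0.6017·log₂(0.6017/0.226) = 0.85003

D_KL(P||Q) = -0.38176 + 0.85003 = 0.46827 ≈ 0.4683 bits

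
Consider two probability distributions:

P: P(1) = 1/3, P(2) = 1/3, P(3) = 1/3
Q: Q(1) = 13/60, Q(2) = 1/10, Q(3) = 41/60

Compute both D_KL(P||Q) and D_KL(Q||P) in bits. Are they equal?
D_KL(P||Q) = 0.4409 bits, D_KL(Q||P) = 0.3993 bits. No, they are not equal.

D_KL(P||Q) = Σ P(x) log₂(P(x)/Q(x))

Computing term by term:
  P(1)·log₂(P(1)/Q(1)) = (1/3)·log₂((1/3)/(13/60)) = 0.20716
  P(2)·log₂(P(2)/Q(2)) = (1/3)·log₂((1/3)/(1/10)) = 0.57899
  P(3)·log₂(P(3)/Q(3)) = (1/3)·log₂((1/3)/(41/60)) = -0.34521

D_KL(P||Q) = 0.20716 + 0.57899 - 0.34521 = 0.44094 ≈ 0.4409 bits

D_KL(Q||P) = Σ Q(x) log₂(Q(x)/P(x))

Computing term by term:
  Q(1)·log₂(Q(1)/P(1)) = (13/60)·log₂((13/60)/(1/3)) = -0.13466
  Q(2)·log₂(Q(2)/P(2)) = (1/10)·log₂((1/10)/(1/3)) = -0.17370
  Q(3)·log₂(Q(3)/P(3)) = (41/60)·log₂((41/60)/(1/3)) = 0.70768

D_KL(Q||P) = -0.13466 - 0.17370 + 0.70768 = 0.39932 ≈ 0.3993 bits

These are NOT equal (difference: 0.0416 bits). KL divergence is asymmetric: D_KL(P||Q) ≠ D_KL(Q||P) in general.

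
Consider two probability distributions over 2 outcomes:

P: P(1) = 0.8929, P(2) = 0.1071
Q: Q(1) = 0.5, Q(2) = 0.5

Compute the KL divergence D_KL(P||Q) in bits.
0.5089 bits

D_KL(P||Q) = Σ P(x) log₂(P(x)/Q(x))

Computing term by term:
  P(1)·log₂(P(1)/Q(1)) = 0.8929·log₂(0.8929/0.5) = 0.74697
  P(2)·log₂(P(2)/Q(2)) = 0.1071·log₂(0.1071/0.5) = -0.23808

D_KL(P||Q) = 0.74697 - 0.23808 = 0.50889 ≈ 0.5089 bits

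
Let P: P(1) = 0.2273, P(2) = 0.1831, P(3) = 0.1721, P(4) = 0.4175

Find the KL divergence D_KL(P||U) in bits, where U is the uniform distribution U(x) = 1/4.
0.1027 bits

U(i) = 1/4 for all i

D_KL(P||U) = Σ P(x) log₂(P(x) / (1/4))
           = Σ P(x) log₂(P(x)) + log₂(4)
           = log₂(4) - H(P)

H(P) = -Σ P(x) log₂(P(x)):
  -P(1)·log₂(P(1)) = -(0.2273)·log₂(0.2273) = 0.48582
  -P(2)·log₂(P(2)) = -(0.1831)·log₂(0.1831) = 0.44847
  -P(3)·log₂(P(3)) = -(0.1721)·log₂(0.1721) = 0.43691
  -P(4)·log₂(P(4)) = -(0.4175)·log₂(0.4175) = 0.52611
H(P) = 0.48582 + 0.44847 + 0.43691 + 0.52611 = 1.89731 bits

log₂(4) = 2.00000 bits

D_KL(P||U) = 2.00000 - 1.89731 = 0.10269 ≈ 0.1027 bits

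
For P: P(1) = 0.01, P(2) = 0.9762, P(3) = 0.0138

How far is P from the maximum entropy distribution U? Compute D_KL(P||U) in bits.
1.3993 bits

U(i) = 1/3 for all i

D_KL(P||U) = Σ P(x) log₂(P(x) / (1/3))
           = Σ P(x) log₂(P(x)) + log₂(3)
           = log₂(3) - H(P)

H(P) = -Σ P(x) log₂(P(x)):
  -P(1)·log₂(P(1)) = -(0.01)·log₂(0.01) = 0.06644
  -P(2)·log₂(P(2)) = -(0.9762)·log₂(0.9762) = 0.03392
  -P(3)·log₂(P(3)) = -(0.0138)·log₂(0.0138) = 0.08527
H(P) = 0.06644 + 0.03392 + 0.08527 = 0.18563 bits

log₂(3) = 1.58496 bits

D_KL(P||U) = 1.58496 - 0.18563 = 1.39933 ≈ 1.3993 bits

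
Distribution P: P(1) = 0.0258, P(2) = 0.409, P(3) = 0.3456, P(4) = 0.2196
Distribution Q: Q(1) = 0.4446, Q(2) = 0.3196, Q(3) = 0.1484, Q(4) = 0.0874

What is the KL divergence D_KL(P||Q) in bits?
0.7530 bits

D_KL(P||Q) = Σ P(x) log₂(P(x)/Q(x))

Computing term by term:
  P(1)·log₂(P(1)/Q(1)) = 0.0258·log₂(0.0258/0.4446) = -0.10596
  P(2)·log₂(P(2)/Q(2)) = 0.409·log₂(0.409/0.3196) = 0.14554
  P(3)·log₂(P(3)/Q(3)) = 0.3456·log₂(0.3456/0.1484) = 0.42150
  P(4)·log₂(P(4)/Q(4)) = 0.2196·log₂(0.2196/0.0874) = 0.29189

D_KL(P||Q) = -0.10596 + 0.14554 + 0.42150 + 0.29189 = 0.75297 ≈ 0.7530 bits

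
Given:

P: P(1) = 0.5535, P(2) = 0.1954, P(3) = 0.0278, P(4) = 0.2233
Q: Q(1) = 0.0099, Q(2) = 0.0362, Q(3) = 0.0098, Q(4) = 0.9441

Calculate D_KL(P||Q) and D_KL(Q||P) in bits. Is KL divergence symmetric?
D_KL(P||Q) = 3.2657 bits, D_KL(Q||P) = 1.8034 bits. No, KL divergence is not symmetric.

D_KL(P||Q) = Σ P(x) log₂(P(x)/Q(x))

Computing term by term:
  P(1)·log₂(P(1)/Q(1)) = 0.5535·log₂(0.5535/0.0099) = 3.21307
  P(2)·log₂(P(2)/Q(2)) = 0.1954·log₂(0.1954/0.0362) = 0.47528
  P(3)·log₂(P(3)/Q(3)) = 0.0278·log₂(0.0278/0.0098) = 0.04182
  P(4)·log₂(P(4)/Q(4)) = 0.2233·log₂(0.2233/0.9441) = -0.46445

D_KL(P||Q) = 3.21307 + 0.47528 + 0.04182 - 0.46445 = 3.26572 ≈ 3.2657 bits

D_KL(Q||P) = Σ Q(x) log₂(Q(x)/P(x))

Computing term by term:
  Q(1)·log₂(Q(1)/P(1)) = 0.0099·log₂(0.0099/0.5535) = -0.05747
  Q(2)·log₂(Q(2)/P(2)) = 0.0362·log₂(0.0362/0.1954) = -0.08805
  Q(3)·log₂(Q(3)/P(3)) = 0.0098·log₂(0.0098/0.0278) = -0.01474
  Q(4)·log₂(Q(4)/P(4)) = 0.9441·log₂(0.9441/0.2233) = 1.96369

D_KL(Q||P) = -0.05747 - 0.08805 - 0.01474 + 1.96369 = 1.80343 ≈ 1.8034 bits

These are NOT equal (difference: 1.4623 bits). KL divergence is asymmetric: D_KL(P||Q) ≠ D_KL(Q||P) in general.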